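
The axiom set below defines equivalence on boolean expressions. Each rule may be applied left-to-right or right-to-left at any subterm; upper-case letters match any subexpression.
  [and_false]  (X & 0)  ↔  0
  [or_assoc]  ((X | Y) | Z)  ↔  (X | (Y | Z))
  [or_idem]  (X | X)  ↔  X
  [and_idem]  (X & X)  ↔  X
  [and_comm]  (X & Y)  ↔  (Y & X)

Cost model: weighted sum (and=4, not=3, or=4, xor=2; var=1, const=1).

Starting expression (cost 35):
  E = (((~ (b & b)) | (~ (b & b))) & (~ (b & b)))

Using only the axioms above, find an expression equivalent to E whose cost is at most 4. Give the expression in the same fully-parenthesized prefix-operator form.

(~ b)   [cost 4]

step 1: or_idem (→) rewrites ((~ (b & b)) | (~ (b & b))) into (~ (b & b)), now ((~ (b & b)) & (~ (b & b)))
step 2: and_idem (→) rewrites ((~ (b & b)) & (~ (b & b))) into (~ (b & b))
step 3: and_idem (→) rewrites (b & b) into b, reaching cost 4 (bound 4)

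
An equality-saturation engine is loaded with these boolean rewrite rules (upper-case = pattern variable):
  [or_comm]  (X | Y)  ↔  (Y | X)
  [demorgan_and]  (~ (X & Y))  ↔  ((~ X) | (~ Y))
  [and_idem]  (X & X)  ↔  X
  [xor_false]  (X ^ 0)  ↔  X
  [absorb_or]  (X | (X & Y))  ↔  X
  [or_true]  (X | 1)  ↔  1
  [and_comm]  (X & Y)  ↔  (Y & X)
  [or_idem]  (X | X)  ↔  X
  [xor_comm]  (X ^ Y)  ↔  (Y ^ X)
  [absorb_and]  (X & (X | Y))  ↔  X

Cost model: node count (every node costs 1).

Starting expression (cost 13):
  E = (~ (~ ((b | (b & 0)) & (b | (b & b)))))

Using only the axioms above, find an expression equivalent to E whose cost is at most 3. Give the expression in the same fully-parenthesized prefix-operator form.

(~ (~ b))   [cost 3]

(1) (b & b)  =[and_idem →]=  b    ⊢ (~ (~ ((b | (b & 0)) & (b | b))))
(2) (b | (b & 0))  =[absorb_or →]=  b    ⊢ (~ (~ (b & (b | b))))
(3) (b & (b | b))  =[absorb_and →]=  b    ⊢ cost 3, within 3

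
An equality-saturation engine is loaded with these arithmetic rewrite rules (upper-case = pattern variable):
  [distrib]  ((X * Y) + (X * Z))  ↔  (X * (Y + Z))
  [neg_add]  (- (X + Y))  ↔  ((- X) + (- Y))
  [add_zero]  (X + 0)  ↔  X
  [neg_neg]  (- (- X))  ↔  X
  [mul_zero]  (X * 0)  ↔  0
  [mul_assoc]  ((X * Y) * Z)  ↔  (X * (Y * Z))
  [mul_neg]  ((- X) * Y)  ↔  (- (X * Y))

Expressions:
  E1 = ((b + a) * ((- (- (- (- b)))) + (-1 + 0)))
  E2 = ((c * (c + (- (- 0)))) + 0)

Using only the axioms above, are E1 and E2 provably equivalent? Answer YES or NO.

The axioms are sound identities: if E1 ↔* E2 then E1 and E2 evaluate identically under any assignment.
Under a=0, b=0, c=1: E1 evaluates to 0, E2 to 1. Distinct ⇒ no rewrite sequence connects them.

NO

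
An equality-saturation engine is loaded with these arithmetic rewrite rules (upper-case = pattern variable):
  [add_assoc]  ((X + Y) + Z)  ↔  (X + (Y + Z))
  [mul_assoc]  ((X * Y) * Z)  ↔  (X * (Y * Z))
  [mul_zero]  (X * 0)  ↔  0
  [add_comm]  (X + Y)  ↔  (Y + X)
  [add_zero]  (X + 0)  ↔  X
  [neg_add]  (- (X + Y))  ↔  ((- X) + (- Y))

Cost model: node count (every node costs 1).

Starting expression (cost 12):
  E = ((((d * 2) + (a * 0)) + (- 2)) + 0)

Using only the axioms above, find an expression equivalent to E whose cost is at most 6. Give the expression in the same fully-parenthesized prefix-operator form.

((d * 2) + (- 2))   [cost 6]

(1) (a * 0)  =[mul_zero →]=  0    ⊢ ((((d * 2) + 0) + (- 2)) + 0)
(2) ((((d * 2) + 0) + (- 2)) + 0)  =[add_zero →]=  (((d * 2) + 0) + (- 2))
(3) ((d * 2) + 0)  =[add_zero →]=  (d * 2)    ⊢ cost 6, within 6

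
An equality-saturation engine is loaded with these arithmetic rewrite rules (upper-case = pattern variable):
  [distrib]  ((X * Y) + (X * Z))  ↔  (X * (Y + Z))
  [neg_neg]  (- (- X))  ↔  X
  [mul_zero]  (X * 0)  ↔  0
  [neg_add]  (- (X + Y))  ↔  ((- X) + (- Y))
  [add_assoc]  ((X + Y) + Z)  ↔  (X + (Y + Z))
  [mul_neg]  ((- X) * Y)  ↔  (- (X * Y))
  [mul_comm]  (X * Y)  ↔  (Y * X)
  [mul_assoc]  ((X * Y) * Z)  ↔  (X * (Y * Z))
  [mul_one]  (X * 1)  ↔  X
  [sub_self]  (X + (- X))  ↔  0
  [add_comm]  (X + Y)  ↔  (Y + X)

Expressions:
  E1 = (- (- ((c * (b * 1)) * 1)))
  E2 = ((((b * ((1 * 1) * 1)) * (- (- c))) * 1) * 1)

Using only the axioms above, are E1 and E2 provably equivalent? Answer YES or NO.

(1) ((c * (b * 1)) * 1)  =[mul_one →]=  (c * (b * 1))    ⊢ (- (- (c * (b * 1))))
(2) (- (- (c * (b * 1))))  =[neg_neg →]=  (c * (b * 1))
(3) (c * (b * 1))  =[mul_comm →]=  ((b * 1) * c)
(4) (b * 1)  =[mul_one →]=  b    ⊢ (b * c)
(5) (b * c)  =[mul_one ←]=  ((b * c) * 1)
(6) b  =[mul_one ←]=  (b * 1)    ⊢ (((b * 1) * c) * 1)
(7) 1  =[mul_one ←]=  (1 * 1)    ⊢ (((b * (1 * 1)) * c) * 1)
(8) 1  =[mul_one ←]=  (1 * 1)    ⊢ (((b * ((1 * 1) * 1)) * c) * 1)
(9) c  =[neg_neg ←]=  (- (- c))    ⊢ (((b * ((1 * 1) * 1)) * (- (- c))) * 1)
(10) (((b * ((1 * 1) * 1)) * (- (- c))) * 1)  =[mul_one ←]=  ((((b * ((1 * 1) * 1)) * (- (- c))) * 1) * 1)    ⊢ E2

YES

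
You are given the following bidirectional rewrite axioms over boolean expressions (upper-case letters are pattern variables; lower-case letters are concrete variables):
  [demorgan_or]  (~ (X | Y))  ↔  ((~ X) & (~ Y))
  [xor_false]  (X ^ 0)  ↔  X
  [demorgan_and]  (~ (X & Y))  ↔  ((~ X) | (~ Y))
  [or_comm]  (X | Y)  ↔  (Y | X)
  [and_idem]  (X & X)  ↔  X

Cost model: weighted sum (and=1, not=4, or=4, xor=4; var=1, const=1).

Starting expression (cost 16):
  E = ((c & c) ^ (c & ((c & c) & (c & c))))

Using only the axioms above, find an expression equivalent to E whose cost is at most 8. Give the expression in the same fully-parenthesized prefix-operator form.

((c & c) ^ c)   [cost 8]

1. [and_idem →] ((c & c) & (c & c))  →  (c & c);  E = ((c & c) ^ (c & (c & c)))
2. [and_idem →] (c & c)  →  c;  E = ((c & c) ^ (c & c))
3. [and_idem →] (c & c)  →  c;  cost 8 ≤ 8, done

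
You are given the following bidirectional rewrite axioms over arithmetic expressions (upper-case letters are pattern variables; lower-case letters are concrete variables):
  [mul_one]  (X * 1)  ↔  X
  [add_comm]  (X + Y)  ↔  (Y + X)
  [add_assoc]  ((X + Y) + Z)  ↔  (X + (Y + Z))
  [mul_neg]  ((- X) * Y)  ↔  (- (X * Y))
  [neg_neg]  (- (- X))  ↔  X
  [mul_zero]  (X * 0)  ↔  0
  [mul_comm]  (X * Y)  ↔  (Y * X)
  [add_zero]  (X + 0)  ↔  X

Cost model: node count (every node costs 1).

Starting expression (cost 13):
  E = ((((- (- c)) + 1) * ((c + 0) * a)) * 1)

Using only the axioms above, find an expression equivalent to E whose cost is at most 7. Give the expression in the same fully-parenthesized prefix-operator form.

((c + 1) * (c * a))   [cost 7]

step 1: neg_neg (→) rewrites (- (- c)) into c, now (((c + 1) * ((c + 0) * a)) * 1)
step 2: add_zero (→) rewrites (c + 0) into c, now (((c + 1) * (c * a)) * 1)
step 3: mul_one (→) rewrites (((c + 1) * (c * a)) * 1) into ((c + 1) * (c * a)), reaching cost 7 (bound 7)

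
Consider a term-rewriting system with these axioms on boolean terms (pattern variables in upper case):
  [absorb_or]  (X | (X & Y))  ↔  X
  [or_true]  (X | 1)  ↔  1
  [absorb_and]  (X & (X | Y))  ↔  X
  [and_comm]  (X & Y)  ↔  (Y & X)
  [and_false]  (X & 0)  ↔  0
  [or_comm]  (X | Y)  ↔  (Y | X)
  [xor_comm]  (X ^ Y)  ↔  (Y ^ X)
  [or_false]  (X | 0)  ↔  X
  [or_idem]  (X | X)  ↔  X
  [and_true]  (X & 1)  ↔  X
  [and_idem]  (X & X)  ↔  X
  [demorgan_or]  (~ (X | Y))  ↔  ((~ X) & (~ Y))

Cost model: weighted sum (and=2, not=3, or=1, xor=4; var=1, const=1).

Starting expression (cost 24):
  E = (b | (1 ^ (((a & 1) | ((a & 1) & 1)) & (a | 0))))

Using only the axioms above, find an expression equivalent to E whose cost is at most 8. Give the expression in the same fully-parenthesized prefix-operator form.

(b | (1 ^ a))   [cost 8]

(1) ((a & 1) | ((a & 1) & 1))  =[absorb_or →]=  (a & 1)    ⊢ (b | (1 ^ ((a & 1) & (a | 0))))
(2) (a & 1)  =[and_true →]=  a    ⊢ (b | (1 ^ (a & (a | 0))))
(3) (a & (a | 0))  =[absorb_and →]=  a    ⊢ cost 8, within 8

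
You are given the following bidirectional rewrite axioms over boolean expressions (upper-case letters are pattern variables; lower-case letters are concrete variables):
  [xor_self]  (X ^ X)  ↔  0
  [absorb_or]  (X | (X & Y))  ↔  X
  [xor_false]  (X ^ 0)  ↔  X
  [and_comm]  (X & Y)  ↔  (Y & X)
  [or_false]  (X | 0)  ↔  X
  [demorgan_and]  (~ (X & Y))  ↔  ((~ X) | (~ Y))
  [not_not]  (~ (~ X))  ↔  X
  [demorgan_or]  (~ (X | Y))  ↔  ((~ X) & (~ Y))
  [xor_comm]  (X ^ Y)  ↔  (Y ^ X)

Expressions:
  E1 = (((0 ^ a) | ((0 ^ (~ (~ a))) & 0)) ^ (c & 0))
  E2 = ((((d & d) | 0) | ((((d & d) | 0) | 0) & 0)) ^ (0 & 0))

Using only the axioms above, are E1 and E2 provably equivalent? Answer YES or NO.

The axioms are sound identities: if E1 ↔* E2 then E1 and E2 evaluate identically under any assignment.
Under a=0, c=0, d=1: E1 evaluates to 0, E2 to 1. Distinct ⇒ no rewrite sequence connects them.

NO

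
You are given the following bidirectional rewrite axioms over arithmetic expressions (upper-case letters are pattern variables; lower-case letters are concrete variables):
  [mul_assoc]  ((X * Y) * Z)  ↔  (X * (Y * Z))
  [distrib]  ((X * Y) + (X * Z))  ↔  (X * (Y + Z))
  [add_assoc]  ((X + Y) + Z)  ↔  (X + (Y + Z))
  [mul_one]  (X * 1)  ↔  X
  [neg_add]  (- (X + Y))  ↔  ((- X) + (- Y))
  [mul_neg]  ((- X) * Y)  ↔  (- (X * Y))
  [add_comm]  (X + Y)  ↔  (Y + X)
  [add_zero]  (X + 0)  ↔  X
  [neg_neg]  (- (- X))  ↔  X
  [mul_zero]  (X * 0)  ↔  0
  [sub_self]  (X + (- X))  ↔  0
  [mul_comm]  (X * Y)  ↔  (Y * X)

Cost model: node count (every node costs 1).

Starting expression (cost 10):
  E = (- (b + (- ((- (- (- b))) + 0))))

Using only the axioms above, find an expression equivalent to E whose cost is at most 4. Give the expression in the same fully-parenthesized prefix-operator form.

(1) ((- (- (- b))) + 0)  =[add_zero →]=  (- (- (- b)))    ⊢ (- (b + (- (- (- (- b))))))
(2) (- (- b))  =[neg_neg →]=  b    ⊢ (- (b + (- (- b))))
(3) (- (- b))  =[neg_neg →]=  b    ⊢ cost 4, within 4

(- (b + b))   [cost 4]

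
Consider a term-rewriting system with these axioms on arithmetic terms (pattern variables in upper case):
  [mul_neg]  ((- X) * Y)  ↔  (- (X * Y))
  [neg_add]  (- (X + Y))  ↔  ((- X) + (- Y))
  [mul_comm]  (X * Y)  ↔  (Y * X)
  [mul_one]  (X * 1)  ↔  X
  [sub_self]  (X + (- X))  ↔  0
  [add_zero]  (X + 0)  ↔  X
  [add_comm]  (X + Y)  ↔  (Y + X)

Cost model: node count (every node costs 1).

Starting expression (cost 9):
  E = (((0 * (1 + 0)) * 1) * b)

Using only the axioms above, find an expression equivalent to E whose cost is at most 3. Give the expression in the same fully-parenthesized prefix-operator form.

(0 * b)   [cost 3]

1. [add_zero →] (1 + 0)  →  1;  E = (((0 * 1) * 1) * b)
2. [mul_one →] (0 * 1)  →  0;  E = ((0 * 1) * b)
3. [mul_one →] (0 * 1)  →  0;  cost 3 ≤ 3, done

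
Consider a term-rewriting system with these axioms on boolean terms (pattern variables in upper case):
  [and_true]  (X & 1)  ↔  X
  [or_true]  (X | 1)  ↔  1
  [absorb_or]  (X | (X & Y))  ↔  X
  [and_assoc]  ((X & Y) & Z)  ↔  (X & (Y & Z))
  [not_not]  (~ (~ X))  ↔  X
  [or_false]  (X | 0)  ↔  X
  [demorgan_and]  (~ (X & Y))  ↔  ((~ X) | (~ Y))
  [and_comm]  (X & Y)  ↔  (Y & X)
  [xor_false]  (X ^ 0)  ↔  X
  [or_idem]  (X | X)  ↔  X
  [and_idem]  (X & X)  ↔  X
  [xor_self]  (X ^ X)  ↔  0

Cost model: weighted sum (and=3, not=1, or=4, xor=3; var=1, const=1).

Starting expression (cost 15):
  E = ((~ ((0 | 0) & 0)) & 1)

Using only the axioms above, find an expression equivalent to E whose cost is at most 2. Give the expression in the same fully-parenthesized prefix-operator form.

(1) ((~ ((0 | 0) & 0)) & 1)  =[and_true →]=  (~ ((0 | 0) & 0))
(2) (0 | 0)  =[or_false →]=  0    ⊢ (~ (0 & 0))
(3) (0 & 0)  =[and_idem →]=  0    ⊢ cost 2, within 2

(~ 0)   [cost 2]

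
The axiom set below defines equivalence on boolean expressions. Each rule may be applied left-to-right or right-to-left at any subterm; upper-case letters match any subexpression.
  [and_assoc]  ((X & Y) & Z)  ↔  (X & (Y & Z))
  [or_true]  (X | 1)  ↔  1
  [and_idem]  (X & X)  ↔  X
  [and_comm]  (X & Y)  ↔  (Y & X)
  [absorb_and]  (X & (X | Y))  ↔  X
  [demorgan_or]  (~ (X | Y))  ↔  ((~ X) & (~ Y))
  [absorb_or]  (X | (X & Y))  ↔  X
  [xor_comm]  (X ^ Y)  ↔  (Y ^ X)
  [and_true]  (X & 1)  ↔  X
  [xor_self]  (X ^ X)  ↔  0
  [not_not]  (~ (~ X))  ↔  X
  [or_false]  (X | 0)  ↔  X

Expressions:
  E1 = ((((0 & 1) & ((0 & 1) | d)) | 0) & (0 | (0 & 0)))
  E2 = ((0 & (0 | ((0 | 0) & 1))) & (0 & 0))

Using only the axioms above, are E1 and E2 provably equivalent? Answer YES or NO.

YES

1. [absorb_and →] ((0 & 1) & ((0 & 1) | d))  →  (0 & 1);  E1 = (((0 & 1) | 0) & (0 | (0 & 0)))
2. [absorb_or →] (0 | (0 & 0))  →  0;  E1 = (((0 & 1) | 0) & 0)
3. [and_true →] (0 & 1)  →  0;  E1 = ((0 | 0) & 0)
4. [or_false →] (0 | 0)  →  0;  E1 = (0 & 0)
5. [and_idem ←] 0  →  (0 & 0);  E1 = (0 & (0 & 0))
6. [and_idem ←] 0  →  (0 & 0);  E1 = ((0 & 0) & (0 & 0))
7. [absorb_or ←] 0  →  (0 | (0 & 1));  E1 = ((0 & (0 | (0 & 1))) & (0 & 0))
8. [or_false ←] 0  →  (0 | 0);  this is E2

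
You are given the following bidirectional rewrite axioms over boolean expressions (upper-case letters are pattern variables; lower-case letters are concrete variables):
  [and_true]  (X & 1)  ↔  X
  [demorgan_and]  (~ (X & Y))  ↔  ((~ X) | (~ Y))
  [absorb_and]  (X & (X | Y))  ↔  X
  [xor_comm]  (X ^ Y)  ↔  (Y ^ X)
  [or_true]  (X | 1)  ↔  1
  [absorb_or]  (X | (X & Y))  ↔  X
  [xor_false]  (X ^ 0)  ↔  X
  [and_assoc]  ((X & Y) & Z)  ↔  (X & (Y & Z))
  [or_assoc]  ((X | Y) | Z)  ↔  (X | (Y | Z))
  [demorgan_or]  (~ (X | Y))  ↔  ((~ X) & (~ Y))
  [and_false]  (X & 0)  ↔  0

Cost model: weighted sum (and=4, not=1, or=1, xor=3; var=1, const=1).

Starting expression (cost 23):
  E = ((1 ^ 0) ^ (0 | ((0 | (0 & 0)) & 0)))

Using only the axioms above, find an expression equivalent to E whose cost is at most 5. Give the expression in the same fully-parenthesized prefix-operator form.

(1 ^ 0)   [cost 5]

step 1: absorb_or (→) rewrites (0 | (0 & 0)) into 0, now ((1 ^ 0) ^ (0 | (0 & 0)))
step 2: absorb_or (→) rewrites (0 | (0 & 0)) into 0, now ((1 ^ 0) ^ 0)
step 3: xor_false (→) rewrites ((1 ^ 0) ^ 0) into (1 ^ 0), reaching cost 5 (bound 5)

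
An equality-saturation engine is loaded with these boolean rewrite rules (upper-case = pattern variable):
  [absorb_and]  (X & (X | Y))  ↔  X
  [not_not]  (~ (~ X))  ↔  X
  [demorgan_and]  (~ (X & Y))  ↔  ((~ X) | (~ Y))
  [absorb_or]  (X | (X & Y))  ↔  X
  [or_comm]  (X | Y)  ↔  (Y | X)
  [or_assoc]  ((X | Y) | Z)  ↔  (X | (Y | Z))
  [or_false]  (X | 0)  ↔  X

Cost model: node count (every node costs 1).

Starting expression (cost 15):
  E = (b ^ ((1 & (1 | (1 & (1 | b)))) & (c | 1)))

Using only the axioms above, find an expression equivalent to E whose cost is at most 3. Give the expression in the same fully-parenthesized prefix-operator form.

(b ^ 1)   [cost 3]

1. [absorb_and →] (1 & (1 | b))  →  1;  E = (b ^ ((1 & (1 | 1)) & (c | 1)))
2. [absorb_and →] (1 & (1 | 1))  →  1;  E = (b ^ (1 & (c | 1)))
3. [or_comm →] (c | 1)  →  (1 | c);  E = (b ^ (1 & (1 | c)))
4. [absorb_and →] (1 & (1 | c))  →  1;  cost 3 ≤ 3, done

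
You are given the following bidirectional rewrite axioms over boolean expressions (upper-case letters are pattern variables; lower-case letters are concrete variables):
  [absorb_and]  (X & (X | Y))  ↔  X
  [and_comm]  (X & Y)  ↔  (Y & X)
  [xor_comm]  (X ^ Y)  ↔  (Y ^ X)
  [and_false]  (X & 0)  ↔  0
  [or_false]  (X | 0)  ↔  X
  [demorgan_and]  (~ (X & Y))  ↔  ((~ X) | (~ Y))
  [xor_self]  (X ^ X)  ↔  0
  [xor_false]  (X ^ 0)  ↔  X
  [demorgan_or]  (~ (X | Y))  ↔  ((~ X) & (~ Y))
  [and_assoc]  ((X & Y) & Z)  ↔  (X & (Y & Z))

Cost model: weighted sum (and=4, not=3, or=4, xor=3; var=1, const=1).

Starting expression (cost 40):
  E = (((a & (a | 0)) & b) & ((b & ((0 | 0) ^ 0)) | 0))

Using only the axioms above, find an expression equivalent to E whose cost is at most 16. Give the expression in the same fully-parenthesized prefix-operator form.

((a & b) & (0 & b))   [cost 16]

(1) ((0 | 0) ^ 0)  =[xor_false →]=  (0 | 0)    ⊢ (((a & (a | 0)) & b) & ((b & (0 | 0)) | 0))
(2) (0 | 0)  =[or_false →]=  0    ⊢ (((a & (a | 0)) & b) & ((b & 0) | 0))
(3) ((b & 0) | 0)  =[or_false →]=  (b & 0)    ⊢ (((a & (a | 0)) & b) & (b & 0))
(4) (b & 0)  =[and_comm →]=  (0 & b)    ⊢ (((a & (a | 0)) & b) & (0 & b))
(5) (a & (a | 0))  =[absorb_and →]=  a    ⊢ cost 16, within 16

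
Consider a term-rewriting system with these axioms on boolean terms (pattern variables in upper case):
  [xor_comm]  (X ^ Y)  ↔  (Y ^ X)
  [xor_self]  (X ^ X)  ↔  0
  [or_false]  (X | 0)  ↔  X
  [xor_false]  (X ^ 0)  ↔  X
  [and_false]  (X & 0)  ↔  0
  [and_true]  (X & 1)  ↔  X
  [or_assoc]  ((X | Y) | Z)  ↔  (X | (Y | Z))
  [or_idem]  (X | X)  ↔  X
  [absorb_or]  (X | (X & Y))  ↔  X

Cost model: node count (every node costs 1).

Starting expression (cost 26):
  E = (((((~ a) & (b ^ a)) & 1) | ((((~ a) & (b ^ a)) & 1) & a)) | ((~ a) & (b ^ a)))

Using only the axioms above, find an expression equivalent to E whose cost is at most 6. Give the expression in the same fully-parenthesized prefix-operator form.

((~ a) & (b ^ a))   [cost 6]

1. [absorb_or →] ((((~ a) & (b ^ a)) & 1) | ((((~ a) & (b ^ a)) & 1) & a))  →  (((~ a) & (b ^ a)) & 1);  E = ((((~ a) & (b ^ a)) & 1) | ((~ a) & (b ^ a)))
2. [and_true →] (((~ a) & (b ^ a)) & 1)  →  ((~ a) & (b ^ a));  E = (((~ a) & (b ^ a)) | ((~ a) & (b ^ a)))
3. [or_idem →] (((~ a) & (b ^ a)) | ((~ a) & (b ^ a)))  →  ((~ a) & (b ^ a));  cost 6 ≤ 6, done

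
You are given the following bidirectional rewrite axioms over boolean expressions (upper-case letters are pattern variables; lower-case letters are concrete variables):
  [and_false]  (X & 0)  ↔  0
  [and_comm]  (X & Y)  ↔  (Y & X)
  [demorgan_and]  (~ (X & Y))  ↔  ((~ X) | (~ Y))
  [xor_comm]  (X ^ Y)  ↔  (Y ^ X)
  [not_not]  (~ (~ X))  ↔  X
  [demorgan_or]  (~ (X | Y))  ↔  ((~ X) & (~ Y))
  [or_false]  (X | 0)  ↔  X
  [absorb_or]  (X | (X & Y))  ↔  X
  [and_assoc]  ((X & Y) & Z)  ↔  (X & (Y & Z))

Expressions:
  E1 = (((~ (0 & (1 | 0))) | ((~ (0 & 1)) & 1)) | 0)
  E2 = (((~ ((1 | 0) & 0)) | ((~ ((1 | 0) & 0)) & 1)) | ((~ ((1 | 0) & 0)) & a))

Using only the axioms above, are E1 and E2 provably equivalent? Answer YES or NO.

(1) (1 | 0)  =[or_false →]=  1    ⊢ (((~ (0 & 1)) | ((~ (0 & 1)) & 1)) | 0)
(2) ((~ (0 & 1)) | ((~ (0 & 1)) & 1))  =[absorb_or →]=  (~ (0 & 1))    ⊢ ((~ (0 & 1)) | 0)
(3) ((~ (0 & 1)) | 0)  =[or_false →]=  (~ (0 & 1))
(4) 1  =[or_false ←]=  (1 | 0)    ⊢ (~ (0 & (1 | 0)))
(5) (0 & (1 | 0))  =[and_comm →]=  ((1 | 0) & 0)    ⊢ (~ ((1 | 0) & 0))
(6) (~ ((1 | 0) & 0))  =[absorb_or ←]=  ((~ ((1 | 0) & 0)) | ((~ ((1 | 0) & 0)) & a))
(7) (~ ((1 | 0) & 0))  =[absorb_or ←]=  ((~ ((1 | 0) & 0)) | ((~ ((1 | 0) & 0)) & 1))    ⊢ E2

YES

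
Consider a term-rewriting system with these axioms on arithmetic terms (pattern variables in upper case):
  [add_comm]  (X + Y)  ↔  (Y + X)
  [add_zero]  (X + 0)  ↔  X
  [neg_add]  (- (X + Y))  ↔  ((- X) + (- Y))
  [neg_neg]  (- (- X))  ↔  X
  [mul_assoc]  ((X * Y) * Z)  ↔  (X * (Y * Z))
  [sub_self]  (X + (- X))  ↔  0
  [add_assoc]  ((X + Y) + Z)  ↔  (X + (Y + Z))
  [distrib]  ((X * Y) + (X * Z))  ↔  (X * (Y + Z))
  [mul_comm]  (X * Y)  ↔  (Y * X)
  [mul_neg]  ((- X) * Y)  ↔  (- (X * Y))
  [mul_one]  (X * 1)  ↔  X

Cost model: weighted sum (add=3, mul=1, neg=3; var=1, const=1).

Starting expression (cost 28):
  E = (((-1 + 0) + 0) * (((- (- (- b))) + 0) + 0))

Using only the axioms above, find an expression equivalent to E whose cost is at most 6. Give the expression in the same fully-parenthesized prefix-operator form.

((- b) * -1)   [cost 6]

(1) ((- (- (- b))) + 0)  =[add_zero →]=  (- (- (- b)))    ⊢ (((-1 + 0) + 0) * ((- (- (- b))) + 0))
(2) ((-1 + 0) + 0)  =[add_zero →]=  (-1 + 0)    ⊢ ((-1 + 0) * ((- (- (- b))) + 0))
(3) ((-1 + 0) * ((- (- (- b))) + 0))  =[mul_comm →]=  (((- (- (- b))) + 0) * (-1 + 0))
(4) ((- (- (- b))) + 0)  =[add_zero →]=  (- (- (- b)))    ⊢ ((- (- (- b))) * (-1 + 0))
(5) (- (- (- b)))  =[neg_neg →]=  (- b)    ⊢ ((- b) * (-1 + 0))
(6) (-1 + 0)  =[add_zero →]=  -1    ⊢ cost 6, within 6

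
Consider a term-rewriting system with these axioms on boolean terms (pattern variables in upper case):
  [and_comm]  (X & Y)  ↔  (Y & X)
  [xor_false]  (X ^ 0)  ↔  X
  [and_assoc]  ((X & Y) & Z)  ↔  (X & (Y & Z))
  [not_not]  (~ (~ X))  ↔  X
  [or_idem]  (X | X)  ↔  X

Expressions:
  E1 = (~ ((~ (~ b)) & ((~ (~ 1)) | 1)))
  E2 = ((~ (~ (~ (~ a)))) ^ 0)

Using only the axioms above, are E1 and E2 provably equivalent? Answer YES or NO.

Every axiom is a valid identity, so a rewrite proof would force E1 and E2 to agree under every assignment.
At a=0, b=0: E1 = 1 but E2 = 0; they differ, so no derivation exists.

NO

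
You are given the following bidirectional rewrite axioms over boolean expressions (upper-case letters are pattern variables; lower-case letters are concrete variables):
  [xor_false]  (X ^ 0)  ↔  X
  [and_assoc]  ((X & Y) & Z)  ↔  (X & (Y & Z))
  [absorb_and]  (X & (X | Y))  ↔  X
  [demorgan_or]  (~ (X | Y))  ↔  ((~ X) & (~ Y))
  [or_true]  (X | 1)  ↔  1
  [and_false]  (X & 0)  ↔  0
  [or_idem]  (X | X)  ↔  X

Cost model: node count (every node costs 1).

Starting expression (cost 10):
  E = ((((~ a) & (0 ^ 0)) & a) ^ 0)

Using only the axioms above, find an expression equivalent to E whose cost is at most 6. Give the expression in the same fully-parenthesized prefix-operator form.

((~ a) & (0 & a))   [cost 6]

(1) (0 ^ 0)  =[xor_false →]=  0    ⊢ ((((~ a) & 0) & a) ^ 0)
(2) (((~ a) & 0) & a)  =[and_assoc →]=  ((~ a) & (0 & a))    ⊢ (((~ a) & (0 & a)) ^ 0)
(3) (((~ a) & (0 & a)) ^ 0)  =[xor_false →]=  ((~ a) & (0 & a))    ⊢ cost 6, within 6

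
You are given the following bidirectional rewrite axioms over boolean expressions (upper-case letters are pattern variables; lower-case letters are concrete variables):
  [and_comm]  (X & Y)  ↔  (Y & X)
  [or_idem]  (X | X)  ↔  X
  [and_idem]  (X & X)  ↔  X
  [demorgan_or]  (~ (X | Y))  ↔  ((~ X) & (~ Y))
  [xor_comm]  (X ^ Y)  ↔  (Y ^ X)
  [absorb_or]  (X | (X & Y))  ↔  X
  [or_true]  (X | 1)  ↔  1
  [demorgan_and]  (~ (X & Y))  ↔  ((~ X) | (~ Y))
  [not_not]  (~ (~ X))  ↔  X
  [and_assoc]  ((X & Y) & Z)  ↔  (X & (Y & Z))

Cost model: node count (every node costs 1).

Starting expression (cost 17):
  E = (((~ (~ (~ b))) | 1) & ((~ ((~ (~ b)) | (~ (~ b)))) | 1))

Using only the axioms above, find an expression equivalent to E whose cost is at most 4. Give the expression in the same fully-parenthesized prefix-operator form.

1. [or_idem →] ((~ (~ b)) | (~ (~ b)))  →  (~ (~ b));  E = (((~ (~ (~ b))) | 1) & ((~ (~ (~ b))) | 1))
2. [and_idem →] (((~ (~ (~ b))) | 1) & ((~ (~ (~ b))) | 1))  →  ((~ (~ (~ b))) | 1)
3. [not_not →] (~ (~ (~ b)))  →  (~ b);  cost 4 ≤ 4, done

((~ b) | 1)   [cost 4]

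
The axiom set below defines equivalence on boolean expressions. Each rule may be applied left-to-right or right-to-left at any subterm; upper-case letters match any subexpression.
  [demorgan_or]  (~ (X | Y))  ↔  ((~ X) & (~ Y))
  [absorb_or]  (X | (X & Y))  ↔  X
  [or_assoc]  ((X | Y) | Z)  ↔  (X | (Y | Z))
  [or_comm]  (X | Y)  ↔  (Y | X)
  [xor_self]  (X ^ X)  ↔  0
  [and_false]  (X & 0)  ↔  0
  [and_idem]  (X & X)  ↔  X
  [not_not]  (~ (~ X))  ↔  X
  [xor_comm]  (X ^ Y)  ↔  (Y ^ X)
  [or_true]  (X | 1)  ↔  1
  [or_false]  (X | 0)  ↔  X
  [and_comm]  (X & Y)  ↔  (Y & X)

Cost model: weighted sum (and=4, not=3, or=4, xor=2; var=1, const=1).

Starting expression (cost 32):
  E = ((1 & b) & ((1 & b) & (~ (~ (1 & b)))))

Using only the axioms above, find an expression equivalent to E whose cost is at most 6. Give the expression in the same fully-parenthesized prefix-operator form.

(1 & b)   [cost 6]

(1) (~ (~ (1 & b)))  =[not_not →]=  (1 & b)    ⊢ ((1 & b) & ((1 & b) & (1 & b)))
(2) ((1 & b) & (1 & b))  =[and_idem →]=  (1 & b)    ⊢ ((1 & b) & (1 & b))
(3) ((1 & b) & (1 & b))  =[and_idem →]=  (1 & b)    ⊢ cost 6, within 6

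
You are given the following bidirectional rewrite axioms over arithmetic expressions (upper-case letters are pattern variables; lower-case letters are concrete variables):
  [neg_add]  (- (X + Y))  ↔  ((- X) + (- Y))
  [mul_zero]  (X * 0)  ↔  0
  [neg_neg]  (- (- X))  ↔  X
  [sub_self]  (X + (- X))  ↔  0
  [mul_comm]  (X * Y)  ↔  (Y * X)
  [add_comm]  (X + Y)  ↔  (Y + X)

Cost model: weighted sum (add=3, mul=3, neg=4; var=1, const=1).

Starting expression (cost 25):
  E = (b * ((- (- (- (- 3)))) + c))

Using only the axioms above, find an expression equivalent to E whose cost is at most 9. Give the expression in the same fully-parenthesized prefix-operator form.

(b * (c + 3))   [cost 9]

step 1: neg_neg (→) rewrites (- (- 3)) into 3, now (b * ((- (- 3)) + c))
step 2: add_comm (→) rewrites ((- (- 3)) + c) into (c + (- (- 3))), now (b * (c + (- (- 3))))
step 3: neg_neg (→) rewrites (- (- 3)) into 3, reaching cost 9 (bound 9)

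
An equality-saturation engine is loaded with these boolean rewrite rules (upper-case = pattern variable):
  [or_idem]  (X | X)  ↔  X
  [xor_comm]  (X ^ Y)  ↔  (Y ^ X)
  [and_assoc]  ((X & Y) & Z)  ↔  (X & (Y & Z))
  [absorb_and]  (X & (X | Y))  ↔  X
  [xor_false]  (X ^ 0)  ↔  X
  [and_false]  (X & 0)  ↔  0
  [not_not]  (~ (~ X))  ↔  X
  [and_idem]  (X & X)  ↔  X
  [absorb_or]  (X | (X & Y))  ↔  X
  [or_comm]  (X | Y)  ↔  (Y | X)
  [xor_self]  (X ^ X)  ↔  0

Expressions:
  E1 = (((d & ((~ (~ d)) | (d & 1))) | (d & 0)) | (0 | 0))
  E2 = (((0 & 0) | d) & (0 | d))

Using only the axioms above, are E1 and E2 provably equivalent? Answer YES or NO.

step 1: not_not (→) rewrites (~ (~ d)) into d, now (((d & (d | (d & 1))) | (d & 0)) | (0 | 0))
step 2: absorb_or (→) rewrites (d | (d & 1)) into d, now (((d & d) | (d & 0)) | (0 | 0))
step 3: and_idem (→) rewrites (d & d) into d, now ((d | (d & 0)) | (0 | 0))
step 4: or_idem (→) rewrites (0 | 0) into 0, now ((d | (d & 0)) | 0)
step 5: absorb_or (→) rewrites (d | (d & 0)) into d, now (d | 0)
step 6: or_comm (→) rewrites (d | 0) into (0 | d)
step 7: and_idem (←) rewrites (0 | d) into ((0 | d) & (0 | d))
step 8: and_false (←) rewrites 0 into (0 & 0), which is E2

YES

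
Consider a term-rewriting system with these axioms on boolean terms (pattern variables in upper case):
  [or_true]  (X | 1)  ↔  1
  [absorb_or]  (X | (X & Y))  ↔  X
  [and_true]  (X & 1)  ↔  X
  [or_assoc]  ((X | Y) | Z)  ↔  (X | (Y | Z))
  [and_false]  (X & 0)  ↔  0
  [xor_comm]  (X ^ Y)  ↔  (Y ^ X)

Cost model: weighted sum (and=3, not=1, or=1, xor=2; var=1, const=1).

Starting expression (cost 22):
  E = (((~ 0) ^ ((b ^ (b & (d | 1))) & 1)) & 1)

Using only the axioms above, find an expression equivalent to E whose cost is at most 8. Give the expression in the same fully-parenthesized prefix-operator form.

((~ 0) ^ (b ^ b))   [cost 8]

(1) (d | 1)  =[or_true →]=  1    ⊢ (((~ 0) ^ ((b ^ (b & 1)) & 1)) & 1)
(2) (b & 1)  =[and_true →]=  b    ⊢ (((~ 0) ^ ((b ^ b) & 1)) & 1)
(3) (((~ 0) ^ ((b ^ b) & 1)) & 1)  =[and_true →]=  ((~ 0) ^ ((b ^ b) & 1))
(4) ((b ^ b) & 1)  =[and_true →]=  (b ^ b)    ⊢ cost 8, within 8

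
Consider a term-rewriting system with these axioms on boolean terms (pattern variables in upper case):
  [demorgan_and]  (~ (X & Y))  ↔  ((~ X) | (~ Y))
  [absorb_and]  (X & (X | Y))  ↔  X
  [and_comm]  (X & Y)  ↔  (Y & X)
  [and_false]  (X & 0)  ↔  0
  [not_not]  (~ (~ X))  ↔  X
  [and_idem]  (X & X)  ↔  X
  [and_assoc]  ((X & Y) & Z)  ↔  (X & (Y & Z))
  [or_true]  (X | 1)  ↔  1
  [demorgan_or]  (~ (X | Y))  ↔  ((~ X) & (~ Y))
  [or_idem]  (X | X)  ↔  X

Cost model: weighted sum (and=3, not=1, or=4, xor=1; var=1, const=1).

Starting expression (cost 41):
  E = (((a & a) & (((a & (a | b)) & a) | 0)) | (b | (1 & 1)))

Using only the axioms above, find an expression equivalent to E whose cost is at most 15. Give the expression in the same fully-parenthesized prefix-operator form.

(1) (1 & 1)  =[and_idem →]=  1    ⊢ (((a & a) & (((a & (a | b)) & a) | 0)) | (b | 1))
(2) (a & (a | b))  =[absorb_and →]=  a    ⊢ (((a & a) & ((a & a) | 0)) | (b | 1))
(3) ((a & a) & ((a & a) | 0))  =[absorb_and →]=  (a & a)    ⊢ cost 15, within 15

((a & a) | (b | 1))   [cost 15]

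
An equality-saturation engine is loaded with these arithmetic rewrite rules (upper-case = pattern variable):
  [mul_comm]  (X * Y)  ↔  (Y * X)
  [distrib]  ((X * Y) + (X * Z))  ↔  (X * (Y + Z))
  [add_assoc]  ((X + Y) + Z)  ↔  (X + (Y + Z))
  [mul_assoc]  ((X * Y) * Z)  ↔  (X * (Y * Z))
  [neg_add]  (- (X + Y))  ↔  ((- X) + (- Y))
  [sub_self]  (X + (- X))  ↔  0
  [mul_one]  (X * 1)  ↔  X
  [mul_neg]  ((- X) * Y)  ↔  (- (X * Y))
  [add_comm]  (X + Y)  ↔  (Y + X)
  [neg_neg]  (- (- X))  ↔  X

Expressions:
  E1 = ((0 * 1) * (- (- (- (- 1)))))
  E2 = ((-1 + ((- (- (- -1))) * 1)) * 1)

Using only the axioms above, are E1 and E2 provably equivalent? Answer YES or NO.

1. [neg_neg →] (- (- (- 1)))  →  (- 1);  E1 = ((0 * 1) * (- (- 1)))
2. [mul_one →] (0 * 1)  →  0;  E1 = (0 * (- (- 1)))
3. [neg_neg →] (- (- 1))  →  1;  E1 = (0 * 1)
4. [sub_self ←] 0  →  (-1 + (- -1));  E1 = ((-1 + (- -1)) * 1)
5. [neg_neg ←] (- -1)  →  (- (- (- -1)));  E1 = ((-1 + (- (- (- -1)))) * 1)
6. [mul_one ←] (- (- (- -1)))  →  ((- (- (- -1))) * 1);  this is E2

YES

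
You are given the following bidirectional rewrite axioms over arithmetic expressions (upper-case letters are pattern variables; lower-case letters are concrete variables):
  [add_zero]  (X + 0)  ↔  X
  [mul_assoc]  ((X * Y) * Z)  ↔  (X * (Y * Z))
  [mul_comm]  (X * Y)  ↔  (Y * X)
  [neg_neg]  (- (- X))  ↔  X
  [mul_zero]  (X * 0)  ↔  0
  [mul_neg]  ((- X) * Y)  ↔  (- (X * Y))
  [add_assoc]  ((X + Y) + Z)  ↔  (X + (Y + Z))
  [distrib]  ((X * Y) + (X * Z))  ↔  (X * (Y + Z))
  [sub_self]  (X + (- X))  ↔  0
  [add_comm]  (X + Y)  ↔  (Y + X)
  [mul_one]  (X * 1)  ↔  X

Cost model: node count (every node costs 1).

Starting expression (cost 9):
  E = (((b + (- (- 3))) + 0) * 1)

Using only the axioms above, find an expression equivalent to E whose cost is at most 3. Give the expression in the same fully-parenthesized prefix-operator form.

(1) (((b + (- (- 3))) + 0) * 1)  =[mul_one →]=  ((b + (- (- 3))) + 0)
(2) ((b + (- (- 3))) + 0)  =[add_zero →]=  (b + (- (- 3)))
(3) (- (- 3))  =[neg_neg →]=  3    ⊢ cost 3, within 3

(b + 3)   [cost 3]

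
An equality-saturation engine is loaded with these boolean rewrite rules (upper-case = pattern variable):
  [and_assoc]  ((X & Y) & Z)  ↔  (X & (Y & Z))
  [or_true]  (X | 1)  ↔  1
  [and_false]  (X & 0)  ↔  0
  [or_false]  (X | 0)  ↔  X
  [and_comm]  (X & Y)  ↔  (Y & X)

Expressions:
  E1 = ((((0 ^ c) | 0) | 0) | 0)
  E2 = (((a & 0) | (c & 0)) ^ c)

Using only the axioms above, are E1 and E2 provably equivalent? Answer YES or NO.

YES

step 1: or_false (→) rewrites ((((0 ^ c) | 0) | 0) | 0) into (((0 ^ c) | 0) | 0)
step 2: or_false (→) rewrites (((0 ^ c) | 0) | 0) into ((0 ^ c) | 0)
step 3: or_false (→) rewrites ((0 ^ c) | 0) into (0 ^ c)
step 4: and_false (←) rewrites 0 into (a & 0), now ((a & 0) ^ c)
step 5: or_false (←) rewrites (a & 0) into ((a & 0) | 0), now (((a & 0) | 0) ^ c)
step 6: and_false (←) rewrites 0 into (c & 0), which is E2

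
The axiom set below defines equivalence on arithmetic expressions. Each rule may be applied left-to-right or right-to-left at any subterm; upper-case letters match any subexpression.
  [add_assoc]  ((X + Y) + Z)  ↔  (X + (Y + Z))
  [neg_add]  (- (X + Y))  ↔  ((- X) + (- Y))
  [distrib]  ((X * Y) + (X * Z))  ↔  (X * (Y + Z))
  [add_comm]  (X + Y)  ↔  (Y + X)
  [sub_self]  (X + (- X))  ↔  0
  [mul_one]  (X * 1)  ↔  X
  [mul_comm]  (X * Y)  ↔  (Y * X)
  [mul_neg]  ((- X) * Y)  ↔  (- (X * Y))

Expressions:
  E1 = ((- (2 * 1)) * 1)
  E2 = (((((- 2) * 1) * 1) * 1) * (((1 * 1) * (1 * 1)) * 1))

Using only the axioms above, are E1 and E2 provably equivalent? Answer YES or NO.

YES

step 1: mul_neg (→) rewrites ((- (2 * 1)) * 1) into (- ((2 * 1) * 1))
step 2: mul_one (→) rewrites ((2 * 1) * 1) into (2 * 1), now (- (2 * 1))
step 3: mul_one (→) rewrites (2 * 1) into 2, now (- 2)
step 4: mul_one (←) rewrites (- 2) into ((- 2) * 1)
step 5: mul_one (←) rewrites 1 into (1 * 1), now ((- 2) * (1 * 1))
step 6: mul_one (←) rewrites 1 into (1 * 1), now ((- 2) * (1 * (1 * 1)))
step 7: mul_comm (→) rewrites (1 * (1 * 1)) into ((1 * 1) * 1), now ((- 2) * ((1 * 1) * 1))
step 8: mul_one (←) rewrites (- 2) into ((- 2) * 1), now (((- 2) * 1) * ((1 * 1) * 1))
step 9: mul_one (←) rewrites (- 2) into ((- 2) * 1), now ((((- 2) * 1) * 1) * ((1 * 1) * 1))
step 10: mul_one (←) rewrites 1 into (1 * 1), now ((((- 2) * 1) * 1) * ((1 * 1) * (1 * 1)))
step 11: mul_one (←) rewrites ((1 * 1) * (1 * 1)) into (((1 * 1) * (1 * 1)) * 1), now ((((- 2) * 1) * 1) * (((1 * 1) * (1 * 1)) * 1))
step 12: mul_one (←) rewrites (- 2) into ((- 2) * 1), which is E2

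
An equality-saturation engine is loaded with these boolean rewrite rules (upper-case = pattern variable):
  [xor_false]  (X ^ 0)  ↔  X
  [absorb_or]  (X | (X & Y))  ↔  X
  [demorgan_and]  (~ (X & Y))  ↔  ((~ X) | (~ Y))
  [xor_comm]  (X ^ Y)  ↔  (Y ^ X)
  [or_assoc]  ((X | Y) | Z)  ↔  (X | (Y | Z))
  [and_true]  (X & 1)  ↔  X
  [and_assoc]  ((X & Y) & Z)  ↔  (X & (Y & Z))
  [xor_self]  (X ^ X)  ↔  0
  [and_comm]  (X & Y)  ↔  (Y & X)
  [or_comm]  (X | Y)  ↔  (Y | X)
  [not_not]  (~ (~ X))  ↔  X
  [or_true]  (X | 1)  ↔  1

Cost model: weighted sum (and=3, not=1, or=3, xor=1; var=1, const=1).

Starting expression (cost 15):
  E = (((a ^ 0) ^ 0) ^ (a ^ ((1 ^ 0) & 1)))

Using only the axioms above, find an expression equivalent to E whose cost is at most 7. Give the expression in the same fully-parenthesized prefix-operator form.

((a ^ 0) ^ (a ^ 1))   [cost 7]

(1) (1 ^ 0)  =[xor_false →]=  1    ⊢ (((a ^ 0) ^ 0) ^ (a ^ (1 & 1)))
(2) (1 & 1)  =[and_true →]=  1    ⊢ (((a ^ 0) ^ 0) ^ (a ^ 1))
(3) ((a ^ 0) ^ 0)  =[xor_false →]=  (a ^ 0)    ⊢ cost 7, within 7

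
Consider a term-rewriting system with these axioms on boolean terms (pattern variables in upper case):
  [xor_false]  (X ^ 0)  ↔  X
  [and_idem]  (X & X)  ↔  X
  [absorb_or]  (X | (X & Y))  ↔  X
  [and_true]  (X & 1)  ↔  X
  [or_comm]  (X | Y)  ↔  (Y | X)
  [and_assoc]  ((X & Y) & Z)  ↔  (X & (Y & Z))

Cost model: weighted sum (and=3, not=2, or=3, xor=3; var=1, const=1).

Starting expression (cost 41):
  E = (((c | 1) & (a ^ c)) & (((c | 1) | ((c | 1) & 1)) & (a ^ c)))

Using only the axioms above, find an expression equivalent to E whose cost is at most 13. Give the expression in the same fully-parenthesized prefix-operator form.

((c | 1) & (a ^ c))   [cost 13]

step 1: absorb_or (→) rewrites ((c | 1) | ((c | 1) & 1)) into (c | 1), now (((c | 1) & (a ^ c)) & ((c | 1) & (a ^ c)))
step 2: and_idem (→) rewrites (((c | 1) & (a ^ c)) & ((c | 1) & (a ^ c))) into ((c | 1) & (a ^ c)), reaching cost 13 (bound 13)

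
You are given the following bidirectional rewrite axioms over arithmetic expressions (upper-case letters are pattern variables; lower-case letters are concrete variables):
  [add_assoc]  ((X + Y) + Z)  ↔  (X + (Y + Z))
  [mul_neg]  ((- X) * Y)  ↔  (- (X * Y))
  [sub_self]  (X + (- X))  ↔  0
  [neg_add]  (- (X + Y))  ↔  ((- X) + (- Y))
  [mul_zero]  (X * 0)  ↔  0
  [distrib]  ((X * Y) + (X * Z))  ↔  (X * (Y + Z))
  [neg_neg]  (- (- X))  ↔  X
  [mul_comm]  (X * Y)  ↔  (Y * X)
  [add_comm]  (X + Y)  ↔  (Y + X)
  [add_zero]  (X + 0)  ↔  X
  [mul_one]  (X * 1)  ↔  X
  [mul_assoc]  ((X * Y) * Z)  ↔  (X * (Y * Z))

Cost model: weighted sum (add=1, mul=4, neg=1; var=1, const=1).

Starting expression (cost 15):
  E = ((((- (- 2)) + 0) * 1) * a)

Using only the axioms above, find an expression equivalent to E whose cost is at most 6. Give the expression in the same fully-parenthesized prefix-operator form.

step 1: add_zero (→) rewrites ((- (- 2)) + 0) into (- (- 2)), now (((- (- 2)) * 1) * a)
step 2: neg_neg (→) rewrites (- (- 2)) into 2, now ((2 * 1) * a)
step 3: mul_one (→) rewrites (2 * 1) into 2, reaching cost 6 (bound 6)

(2 * a)   [cost 6]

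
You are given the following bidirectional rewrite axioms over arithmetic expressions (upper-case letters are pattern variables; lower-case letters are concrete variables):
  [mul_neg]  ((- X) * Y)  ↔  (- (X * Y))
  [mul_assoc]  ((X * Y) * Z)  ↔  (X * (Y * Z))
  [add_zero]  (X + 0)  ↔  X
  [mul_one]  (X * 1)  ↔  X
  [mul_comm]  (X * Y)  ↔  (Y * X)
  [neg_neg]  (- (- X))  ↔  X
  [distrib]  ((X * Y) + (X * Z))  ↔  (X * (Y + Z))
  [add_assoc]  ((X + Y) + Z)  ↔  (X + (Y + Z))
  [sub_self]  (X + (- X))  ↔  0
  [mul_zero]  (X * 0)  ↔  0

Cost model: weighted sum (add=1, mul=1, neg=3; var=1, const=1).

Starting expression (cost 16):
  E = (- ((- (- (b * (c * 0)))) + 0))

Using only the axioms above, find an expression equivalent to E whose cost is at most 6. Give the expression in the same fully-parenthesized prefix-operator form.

(- (b * 0))   [cost 6]

(1) (c * 0)  =[mul_zero →]=  0    ⊢ (- ((- (- (b * 0))) + 0))
(2) (- (- (b * 0)))  =[neg_neg →]=  (b * 0)    ⊢ (- ((b * 0) + 0))
(3) ((b * 0) + 0)  =[add_zero →]=  (b * 0)    ⊢ cost 6, within 6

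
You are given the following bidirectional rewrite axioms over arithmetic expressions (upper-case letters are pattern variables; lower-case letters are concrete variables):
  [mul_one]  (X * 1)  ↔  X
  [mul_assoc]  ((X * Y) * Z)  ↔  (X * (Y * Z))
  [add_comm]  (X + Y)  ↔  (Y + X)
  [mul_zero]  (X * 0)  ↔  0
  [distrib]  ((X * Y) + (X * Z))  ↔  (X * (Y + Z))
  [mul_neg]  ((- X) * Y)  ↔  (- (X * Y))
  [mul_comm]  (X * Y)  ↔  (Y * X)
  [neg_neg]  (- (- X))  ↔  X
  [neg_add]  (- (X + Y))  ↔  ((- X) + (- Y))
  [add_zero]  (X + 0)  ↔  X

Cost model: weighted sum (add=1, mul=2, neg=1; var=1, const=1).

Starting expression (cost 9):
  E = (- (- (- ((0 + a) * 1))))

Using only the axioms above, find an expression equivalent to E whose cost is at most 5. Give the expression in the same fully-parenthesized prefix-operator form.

(- (0 + a))   [cost 4]

1. [mul_one →] ((0 + a) * 1)  →  (0 + a);  E = (- (- (- (0 + a))))
2. [neg_neg →] (- (- (- (0 + a))))  →  (- (0 + a));  cost 4 ≤ 5, done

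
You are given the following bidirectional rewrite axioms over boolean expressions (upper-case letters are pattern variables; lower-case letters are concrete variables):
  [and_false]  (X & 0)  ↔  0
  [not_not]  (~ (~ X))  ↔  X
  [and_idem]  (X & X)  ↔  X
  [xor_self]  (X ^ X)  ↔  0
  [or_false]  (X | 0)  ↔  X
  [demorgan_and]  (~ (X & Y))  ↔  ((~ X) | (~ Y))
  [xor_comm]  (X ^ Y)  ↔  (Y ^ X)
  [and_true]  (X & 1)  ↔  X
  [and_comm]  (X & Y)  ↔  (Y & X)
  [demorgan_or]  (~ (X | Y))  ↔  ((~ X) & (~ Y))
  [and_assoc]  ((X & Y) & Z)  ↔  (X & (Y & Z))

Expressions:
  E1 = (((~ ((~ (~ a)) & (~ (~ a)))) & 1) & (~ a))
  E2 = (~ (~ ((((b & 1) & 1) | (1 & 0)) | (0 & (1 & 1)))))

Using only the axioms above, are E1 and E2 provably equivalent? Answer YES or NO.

NO

The axioms are sound identities: if E1 ↔* E2 then E1 and E2 evaluate identically under any assignment.
Under a=0, b=0: E1 evaluates to 1, E2 to 0. Distinct ⇒ no rewrite sequence connects them.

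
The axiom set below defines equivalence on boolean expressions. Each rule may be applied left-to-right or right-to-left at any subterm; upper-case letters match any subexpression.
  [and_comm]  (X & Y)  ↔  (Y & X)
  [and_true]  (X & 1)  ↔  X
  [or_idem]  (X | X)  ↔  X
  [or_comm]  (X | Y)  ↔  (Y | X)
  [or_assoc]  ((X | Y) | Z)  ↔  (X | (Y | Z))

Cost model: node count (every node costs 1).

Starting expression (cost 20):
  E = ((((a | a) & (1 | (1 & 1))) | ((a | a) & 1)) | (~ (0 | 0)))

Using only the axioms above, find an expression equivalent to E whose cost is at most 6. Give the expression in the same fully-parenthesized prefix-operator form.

((a | a) | (~ 0))   [cost 6]

(1) (1 & 1)  =[and_true →]=  1    ⊢ ((((a | a) & (1 | 1)) | ((a | a) & 1)) | (~ (0 | 0)))
(2) ((a | a) & 1)  =[and_true →]=  (a | a)    ⊢ ((((a | a) & (1 | 1)) | (a | a)) | (~ (0 | 0)))
(3) (1 | 1)  =[or_idem →]=  1    ⊢ ((((a | a) & 1) | (a | a)) | (~ (0 | 0)))
(4) ((a | a) & 1)  =[and_true →]=  (a | a)    ⊢ (((a | a) | (a | a)) | (~ (0 | 0)))
(5) (0 | 0)  =[or_idem →]=  0    ⊢ (((a | a) | (a | a)) | (~ 0))
(6) ((a | a) | (a | a))  =[or_idem →]=  (a | a)    ⊢ cost 6, within 6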